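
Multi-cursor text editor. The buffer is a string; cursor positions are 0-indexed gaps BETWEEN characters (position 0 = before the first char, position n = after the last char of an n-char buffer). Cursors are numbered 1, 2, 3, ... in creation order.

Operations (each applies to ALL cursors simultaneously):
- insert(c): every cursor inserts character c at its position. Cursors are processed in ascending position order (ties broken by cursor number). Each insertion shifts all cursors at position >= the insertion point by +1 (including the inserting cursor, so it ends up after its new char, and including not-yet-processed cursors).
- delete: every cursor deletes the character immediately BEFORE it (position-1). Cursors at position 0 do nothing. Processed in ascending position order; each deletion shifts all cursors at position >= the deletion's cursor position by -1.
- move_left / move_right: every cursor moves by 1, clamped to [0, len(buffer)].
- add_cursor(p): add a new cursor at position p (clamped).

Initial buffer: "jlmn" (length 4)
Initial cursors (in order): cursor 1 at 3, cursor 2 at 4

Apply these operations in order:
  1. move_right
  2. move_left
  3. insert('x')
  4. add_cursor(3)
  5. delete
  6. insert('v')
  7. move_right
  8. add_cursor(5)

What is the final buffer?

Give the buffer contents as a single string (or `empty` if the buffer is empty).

Answer: jlvvvn

Derivation:
After op 1 (move_right): buffer="jlmn" (len 4), cursors c1@4 c2@4, authorship ....
After op 2 (move_left): buffer="jlmn" (len 4), cursors c1@3 c2@3, authorship ....
After op 3 (insert('x')): buffer="jlmxxn" (len 6), cursors c1@5 c2@5, authorship ...12.
After op 4 (add_cursor(3)): buffer="jlmxxn" (len 6), cursors c3@3 c1@5 c2@5, authorship ...12.
After op 5 (delete): buffer="jln" (len 3), cursors c1@2 c2@2 c3@2, authorship ...
After op 6 (insert('v')): buffer="jlvvvn" (len 6), cursors c1@5 c2@5 c3@5, authorship ..123.
After op 7 (move_right): buffer="jlvvvn" (len 6), cursors c1@6 c2@6 c3@6, authorship ..123.
After op 8 (add_cursor(5)): buffer="jlvvvn" (len 6), cursors c4@5 c1@6 c2@6 c3@6, authorship ..123.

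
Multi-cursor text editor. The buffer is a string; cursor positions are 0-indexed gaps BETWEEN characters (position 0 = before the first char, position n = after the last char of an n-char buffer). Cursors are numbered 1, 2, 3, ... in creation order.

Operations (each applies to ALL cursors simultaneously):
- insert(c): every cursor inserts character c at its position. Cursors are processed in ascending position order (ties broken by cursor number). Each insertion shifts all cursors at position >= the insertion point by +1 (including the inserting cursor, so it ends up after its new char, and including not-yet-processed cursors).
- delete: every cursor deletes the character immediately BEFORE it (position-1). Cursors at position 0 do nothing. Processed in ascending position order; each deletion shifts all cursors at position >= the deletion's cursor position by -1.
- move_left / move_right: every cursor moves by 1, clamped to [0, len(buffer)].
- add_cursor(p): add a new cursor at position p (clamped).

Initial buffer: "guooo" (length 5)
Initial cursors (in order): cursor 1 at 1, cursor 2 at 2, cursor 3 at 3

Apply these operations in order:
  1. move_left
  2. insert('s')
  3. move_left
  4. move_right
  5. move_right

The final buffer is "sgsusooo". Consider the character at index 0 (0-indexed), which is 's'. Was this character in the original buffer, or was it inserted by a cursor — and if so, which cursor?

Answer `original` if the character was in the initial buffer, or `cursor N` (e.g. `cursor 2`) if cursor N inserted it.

After op 1 (move_left): buffer="guooo" (len 5), cursors c1@0 c2@1 c3@2, authorship .....
After op 2 (insert('s')): buffer="sgsusooo" (len 8), cursors c1@1 c2@3 c3@5, authorship 1.2.3...
After op 3 (move_left): buffer="sgsusooo" (len 8), cursors c1@0 c2@2 c3@4, authorship 1.2.3...
After op 4 (move_right): buffer="sgsusooo" (len 8), cursors c1@1 c2@3 c3@5, authorship 1.2.3...
After op 5 (move_right): buffer="sgsusooo" (len 8), cursors c1@2 c2@4 c3@6, authorship 1.2.3...
Authorship (.=original, N=cursor N): 1 . 2 . 3 . . .
Index 0: author = 1

Answer: cursor 1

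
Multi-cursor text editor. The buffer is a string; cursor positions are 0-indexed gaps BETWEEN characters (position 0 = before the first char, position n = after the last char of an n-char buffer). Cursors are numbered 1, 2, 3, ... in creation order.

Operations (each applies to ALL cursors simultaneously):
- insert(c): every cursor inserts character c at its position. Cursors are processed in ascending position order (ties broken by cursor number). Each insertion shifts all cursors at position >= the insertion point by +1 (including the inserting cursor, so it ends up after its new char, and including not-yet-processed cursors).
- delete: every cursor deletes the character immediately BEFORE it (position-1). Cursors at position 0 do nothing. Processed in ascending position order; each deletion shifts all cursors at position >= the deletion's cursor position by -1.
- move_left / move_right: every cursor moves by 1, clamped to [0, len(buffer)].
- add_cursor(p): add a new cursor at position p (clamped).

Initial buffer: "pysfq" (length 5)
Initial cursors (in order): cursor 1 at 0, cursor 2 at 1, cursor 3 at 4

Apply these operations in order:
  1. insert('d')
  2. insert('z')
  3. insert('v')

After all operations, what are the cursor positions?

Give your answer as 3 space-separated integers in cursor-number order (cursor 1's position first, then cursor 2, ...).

After op 1 (insert('d')): buffer="dpdysfdq" (len 8), cursors c1@1 c2@3 c3@7, authorship 1.2...3.
After op 2 (insert('z')): buffer="dzpdzysfdzq" (len 11), cursors c1@2 c2@5 c3@10, authorship 11.22...33.
After op 3 (insert('v')): buffer="dzvpdzvysfdzvq" (len 14), cursors c1@3 c2@7 c3@13, authorship 111.222...333.

Answer: 3 7 13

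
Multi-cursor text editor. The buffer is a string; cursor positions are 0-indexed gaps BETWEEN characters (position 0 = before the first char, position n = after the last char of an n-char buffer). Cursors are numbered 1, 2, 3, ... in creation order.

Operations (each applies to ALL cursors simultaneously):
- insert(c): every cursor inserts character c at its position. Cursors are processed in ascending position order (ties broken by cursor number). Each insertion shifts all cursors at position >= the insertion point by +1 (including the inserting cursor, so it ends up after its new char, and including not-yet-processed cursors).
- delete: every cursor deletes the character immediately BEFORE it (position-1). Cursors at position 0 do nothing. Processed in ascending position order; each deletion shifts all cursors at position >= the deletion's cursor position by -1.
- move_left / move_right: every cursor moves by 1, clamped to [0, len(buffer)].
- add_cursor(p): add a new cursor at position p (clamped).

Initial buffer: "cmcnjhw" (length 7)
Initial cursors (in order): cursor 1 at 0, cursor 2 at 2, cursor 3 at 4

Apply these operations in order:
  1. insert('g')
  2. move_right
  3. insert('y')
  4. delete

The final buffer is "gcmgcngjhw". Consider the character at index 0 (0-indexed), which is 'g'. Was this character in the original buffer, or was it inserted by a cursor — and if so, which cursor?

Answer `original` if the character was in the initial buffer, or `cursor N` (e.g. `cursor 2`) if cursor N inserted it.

After op 1 (insert('g')): buffer="gcmgcngjhw" (len 10), cursors c1@1 c2@4 c3@7, authorship 1..2..3...
After op 2 (move_right): buffer="gcmgcngjhw" (len 10), cursors c1@2 c2@5 c3@8, authorship 1..2..3...
After op 3 (insert('y')): buffer="gcymgcyngjyhw" (len 13), cursors c1@3 c2@7 c3@11, authorship 1.1.2.2.3.3..
After op 4 (delete): buffer="gcmgcngjhw" (len 10), cursors c1@2 c2@5 c3@8, authorship 1..2..3...
Authorship (.=original, N=cursor N): 1 . . 2 . . 3 . . .
Index 0: author = 1

Answer: cursor 1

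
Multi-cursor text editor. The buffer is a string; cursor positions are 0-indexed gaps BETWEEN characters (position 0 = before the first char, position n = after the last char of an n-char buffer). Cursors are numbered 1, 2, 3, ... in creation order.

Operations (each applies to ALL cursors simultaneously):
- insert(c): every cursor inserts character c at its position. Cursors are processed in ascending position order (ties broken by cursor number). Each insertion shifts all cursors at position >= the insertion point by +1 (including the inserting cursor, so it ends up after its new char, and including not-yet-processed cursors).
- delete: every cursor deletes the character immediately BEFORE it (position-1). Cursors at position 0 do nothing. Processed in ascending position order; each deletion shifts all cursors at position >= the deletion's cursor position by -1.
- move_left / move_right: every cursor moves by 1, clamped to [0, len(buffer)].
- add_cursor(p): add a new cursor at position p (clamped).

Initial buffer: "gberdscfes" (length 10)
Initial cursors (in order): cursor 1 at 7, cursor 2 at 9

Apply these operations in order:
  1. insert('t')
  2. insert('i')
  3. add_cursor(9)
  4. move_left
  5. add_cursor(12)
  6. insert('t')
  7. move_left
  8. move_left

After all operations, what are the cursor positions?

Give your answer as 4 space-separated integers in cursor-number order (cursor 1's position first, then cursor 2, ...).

Answer: 8 14 8 14

Derivation:
After op 1 (insert('t')): buffer="gberdsctfets" (len 12), cursors c1@8 c2@11, authorship .......1..2.
After op 2 (insert('i')): buffer="gberdsctifetis" (len 14), cursors c1@9 c2@13, authorship .......11..22.
After op 3 (add_cursor(9)): buffer="gberdsctifetis" (len 14), cursors c1@9 c3@9 c2@13, authorship .......11..22.
After op 4 (move_left): buffer="gberdsctifetis" (len 14), cursors c1@8 c3@8 c2@12, authorship .......11..22.
After op 5 (add_cursor(12)): buffer="gberdsctifetis" (len 14), cursors c1@8 c3@8 c2@12 c4@12, authorship .......11..22.
After op 6 (insert('t')): buffer="gberdsctttifetttis" (len 18), cursors c1@10 c3@10 c2@16 c4@16, authorship .......1131..2242.
After op 7 (move_left): buffer="gberdsctttifetttis" (len 18), cursors c1@9 c3@9 c2@15 c4@15, authorship .......1131..2242.
After op 8 (move_left): buffer="gberdsctttifetttis" (len 18), cursors c1@8 c3@8 c2@14 c4@14, authorship .......1131..2242.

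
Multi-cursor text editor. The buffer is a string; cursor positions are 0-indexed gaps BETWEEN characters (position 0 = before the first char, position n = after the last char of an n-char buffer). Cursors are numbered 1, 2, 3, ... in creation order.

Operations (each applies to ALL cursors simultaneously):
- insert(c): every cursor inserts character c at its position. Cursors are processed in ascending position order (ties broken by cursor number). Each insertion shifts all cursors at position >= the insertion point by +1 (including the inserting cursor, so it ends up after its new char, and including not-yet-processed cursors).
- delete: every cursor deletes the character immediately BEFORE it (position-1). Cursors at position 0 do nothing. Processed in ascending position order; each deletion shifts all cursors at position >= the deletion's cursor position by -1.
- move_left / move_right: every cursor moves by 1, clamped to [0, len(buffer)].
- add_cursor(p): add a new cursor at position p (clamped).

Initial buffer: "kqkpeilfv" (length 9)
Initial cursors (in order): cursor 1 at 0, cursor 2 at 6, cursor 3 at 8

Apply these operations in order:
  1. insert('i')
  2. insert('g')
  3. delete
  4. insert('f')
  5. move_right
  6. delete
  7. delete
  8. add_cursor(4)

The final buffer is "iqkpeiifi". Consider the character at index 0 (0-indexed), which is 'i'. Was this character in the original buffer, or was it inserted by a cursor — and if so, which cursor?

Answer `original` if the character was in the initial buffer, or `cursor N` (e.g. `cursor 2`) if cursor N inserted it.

After op 1 (insert('i')): buffer="ikqkpeiilfiv" (len 12), cursors c1@1 c2@8 c3@11, authorship 1......2..3.
After op 2 (insert('g')): buffer="igkqkpeiiglfigv" (len 15), cursors c1@2 c2@10 c3@14, authorship 11......22..33.
After op 3 (delete): buffer="ikqkpeiilfiv" (len 12), cursors c1@1 c2@8 c3@11, authorship 1......2..3.
After op 4 (insert('f')): buffer="ifkqkpeiiflfifv" (len 15), cursors c1@2 c2@10 c3@14, authorship 11......22..33.
After op 5 (move_right): buffer="ifkqkpeiiflfifv" (len 15), cursors c1@3 c2@11 c3@15, authorship 11......22..33.
After op 6 (delete): buffer="ifqkpeiiffif" (len 12), cursors c1@2 c2@9 c3@12, authorship 11.....22.33
After op 7 (delete): buffer="iqkpeiifi" (len 9), cursors c1@1 c2@7 c3@9, authorship 1.....2.3
After op 8 (add_cursor(4)): buffer="iqkpeiifi" (len 9), cursors c1@1 c4@4 c2@7 c3@9, authorship 1.....2.3
Authorship (.=original, N=cursor N): 1 . . . . . 2 . 3
Index 0: author = 1

Answer: cursor 1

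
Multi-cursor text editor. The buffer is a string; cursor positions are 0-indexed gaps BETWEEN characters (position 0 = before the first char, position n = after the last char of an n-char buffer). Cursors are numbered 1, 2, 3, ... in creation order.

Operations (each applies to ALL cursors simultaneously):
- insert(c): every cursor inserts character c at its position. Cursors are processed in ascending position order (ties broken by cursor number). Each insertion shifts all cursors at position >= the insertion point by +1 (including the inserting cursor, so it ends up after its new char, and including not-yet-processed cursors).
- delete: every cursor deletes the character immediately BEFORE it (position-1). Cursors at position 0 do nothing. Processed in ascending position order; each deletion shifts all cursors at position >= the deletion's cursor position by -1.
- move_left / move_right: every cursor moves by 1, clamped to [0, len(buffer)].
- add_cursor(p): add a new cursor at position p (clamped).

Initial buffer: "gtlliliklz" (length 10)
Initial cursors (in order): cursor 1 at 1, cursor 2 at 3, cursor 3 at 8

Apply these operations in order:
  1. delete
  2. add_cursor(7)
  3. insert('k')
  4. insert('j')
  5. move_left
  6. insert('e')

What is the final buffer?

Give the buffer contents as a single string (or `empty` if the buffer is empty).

Answer: kejtkejlilikejlzkej

Derivation:
After op 1 (delete): buffer="tlililz" (len 7), cursors c1@0 c2@1 c3@5, authorship .......
After op 2 (add_cursor(7)): buffer="tlililz" (len 7), cursors c1@0 c2@1 c3@5 c4@7, authorship .......
After op 3 (insert('k')): buffer="ktkliliklzk" (len 11), cursors c1@1 c2@3 c3@8 c4@11, authorship 1.2....3..4
After op 4 (insert('j')): buffer="kjtkjlilikjlzkj" (len 15), cursors c1@2 c2@5 c3@11 c4@15, authorship 11.22....33..44
After op 5 (move_left): buffer="kjtkjlilikjlzkj" (len 15), cursors c1@1 c2@4 c3@10 c4@14, authorship 11.22....33..44
After op 6 (insert('e')): buffer="kejtkejlilikejlzkej" (len 19), cursors c1@2 c2@6 c3@13 c4@18, authorship 111.222....333..444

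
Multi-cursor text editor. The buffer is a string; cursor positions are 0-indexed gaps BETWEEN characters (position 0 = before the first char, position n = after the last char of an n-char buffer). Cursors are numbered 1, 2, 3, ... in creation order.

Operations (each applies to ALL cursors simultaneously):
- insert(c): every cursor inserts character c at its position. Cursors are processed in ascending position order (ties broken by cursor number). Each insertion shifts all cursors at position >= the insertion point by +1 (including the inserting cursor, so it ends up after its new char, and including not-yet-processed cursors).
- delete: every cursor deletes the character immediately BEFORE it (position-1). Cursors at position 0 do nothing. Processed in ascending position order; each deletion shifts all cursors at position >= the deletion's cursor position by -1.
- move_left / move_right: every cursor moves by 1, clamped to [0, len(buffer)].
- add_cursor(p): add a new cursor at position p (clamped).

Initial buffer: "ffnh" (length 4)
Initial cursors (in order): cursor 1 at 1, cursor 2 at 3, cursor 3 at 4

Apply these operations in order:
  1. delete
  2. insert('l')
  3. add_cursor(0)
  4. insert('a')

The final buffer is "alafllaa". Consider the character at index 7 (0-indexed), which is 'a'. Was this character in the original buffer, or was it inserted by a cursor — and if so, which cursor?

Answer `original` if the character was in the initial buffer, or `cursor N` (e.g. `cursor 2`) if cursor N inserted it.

After op 1 (delete): buffer="f" (len 1), cursors c1@0 c2@1 c3@1, authorship .
After op 2 (insert('l')): buffer="lfll" (len 4), cursors c1@1 c2@4 c3@4, authorship 1.23
After op 3 (add_cursor(0)): buffer="lfll" (len 4), cursors c4@0 c1@1 c2@4 c3@4, authorship 1.23
After op 4 (insert('a')): buffer="alafllaa" (len 8), cursors c4@1 c1@3 c2@8 c3@8, authorship 411.2323
Authorship (.=original, N=cursor N): 4 1 1 . 2 3 2 3
Index 7: author = 3

Answer: cursor 3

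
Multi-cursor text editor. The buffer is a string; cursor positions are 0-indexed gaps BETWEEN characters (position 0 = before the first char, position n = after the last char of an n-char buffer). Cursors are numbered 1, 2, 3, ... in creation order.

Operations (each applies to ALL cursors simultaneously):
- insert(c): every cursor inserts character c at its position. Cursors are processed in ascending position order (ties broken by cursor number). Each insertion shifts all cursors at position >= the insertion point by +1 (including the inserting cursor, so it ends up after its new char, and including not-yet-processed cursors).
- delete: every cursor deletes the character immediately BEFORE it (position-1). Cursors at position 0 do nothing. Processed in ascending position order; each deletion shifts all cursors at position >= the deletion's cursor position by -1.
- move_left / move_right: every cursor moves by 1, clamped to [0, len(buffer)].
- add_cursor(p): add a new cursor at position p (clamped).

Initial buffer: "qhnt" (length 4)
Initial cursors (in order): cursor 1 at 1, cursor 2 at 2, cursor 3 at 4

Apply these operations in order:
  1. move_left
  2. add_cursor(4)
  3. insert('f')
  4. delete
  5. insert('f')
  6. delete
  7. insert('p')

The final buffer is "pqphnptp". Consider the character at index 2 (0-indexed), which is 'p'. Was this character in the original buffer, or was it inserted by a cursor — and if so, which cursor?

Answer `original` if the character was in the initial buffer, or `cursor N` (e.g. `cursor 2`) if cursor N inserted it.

After op 1 (move_left): buffer="qhnt" (len 4), cursors c1@0 c2@1 c3@3, authorship ....
After op 2 (add_cursor(4)): buffer="qhnt" (len 4), cursors c1@0 c2@1 c3@3 c4@4, authorship ....
After op 3 (insert('f')): buffer="fqfhnftf" (len 8), cursors c1@1 c2@3 c3@6 c4@8, authorship 1.2..3.4
After op 4 (delete): buffer="qhnt" (len 4), cursors c1@0 c2@1 c3@3 c4@4, authorship ....
After op 5 (insert('f')): buffer="fqfhnftf" (len 8), cursors c1@1 c2@3 c3@6 c4@8, authorship 1.2..3.4
After op 6 (delete): buffer="qhnt" (len 4), cursors c1@0 c2@1 c3@3 c4@4, authorship ....
After op 7 (insert('p')): buffer="pqphnptp" (len 8), cursors c1@1 c2@3 c3@6 c4@8, authorship 1.2..3.4
Authorship (.=original, N=cursor N): 1 . 2 . . 3 . 4
Index 2: author = 2

Answer: cursor 2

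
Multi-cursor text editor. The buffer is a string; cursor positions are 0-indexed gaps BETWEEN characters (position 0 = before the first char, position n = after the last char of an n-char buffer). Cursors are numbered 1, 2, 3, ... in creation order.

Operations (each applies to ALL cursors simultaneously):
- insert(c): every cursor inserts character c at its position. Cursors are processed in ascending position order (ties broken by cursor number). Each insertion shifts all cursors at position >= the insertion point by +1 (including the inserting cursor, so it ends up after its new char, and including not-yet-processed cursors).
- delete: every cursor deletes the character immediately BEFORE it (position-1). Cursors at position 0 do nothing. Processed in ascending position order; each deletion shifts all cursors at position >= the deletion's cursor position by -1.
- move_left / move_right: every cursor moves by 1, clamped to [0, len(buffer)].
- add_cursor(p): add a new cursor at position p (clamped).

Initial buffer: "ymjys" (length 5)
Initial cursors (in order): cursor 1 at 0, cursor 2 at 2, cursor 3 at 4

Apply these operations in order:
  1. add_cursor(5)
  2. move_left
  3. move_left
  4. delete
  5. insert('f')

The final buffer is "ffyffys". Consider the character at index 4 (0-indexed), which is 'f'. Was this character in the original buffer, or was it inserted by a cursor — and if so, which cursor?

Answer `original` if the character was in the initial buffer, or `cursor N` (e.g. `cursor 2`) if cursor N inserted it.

After op 1 (add_cursor(5)): buffer="ymjys" (len 5), cursors c1@0 c2@2 c3@4 c4@5, authorship .....
After op 2 (move_left): buffer="ymjys" (len 5), cursors c1@0 c2@1 c3@3 c4@4, authorship .....
After op 3 (move_left): buffer="ymjys" (len 5), cursors c1@0 c2@0 c3@2 c4@3, authorship .....
After op 4 (delete): buffer="yys" (len 3), cursors c1@0 c2@0 c3@1 c4@1, authorship ...
After op 5 (insert('f')): buffer="ffyffys" (len 7), cursors c1@2 c2@2 c3@5 c4@5, authorship 12.34..
Authorship (.=original, N=cursor N): 1 2 . 3 4 . .
Index 4: author = 4

Answer: cursor 4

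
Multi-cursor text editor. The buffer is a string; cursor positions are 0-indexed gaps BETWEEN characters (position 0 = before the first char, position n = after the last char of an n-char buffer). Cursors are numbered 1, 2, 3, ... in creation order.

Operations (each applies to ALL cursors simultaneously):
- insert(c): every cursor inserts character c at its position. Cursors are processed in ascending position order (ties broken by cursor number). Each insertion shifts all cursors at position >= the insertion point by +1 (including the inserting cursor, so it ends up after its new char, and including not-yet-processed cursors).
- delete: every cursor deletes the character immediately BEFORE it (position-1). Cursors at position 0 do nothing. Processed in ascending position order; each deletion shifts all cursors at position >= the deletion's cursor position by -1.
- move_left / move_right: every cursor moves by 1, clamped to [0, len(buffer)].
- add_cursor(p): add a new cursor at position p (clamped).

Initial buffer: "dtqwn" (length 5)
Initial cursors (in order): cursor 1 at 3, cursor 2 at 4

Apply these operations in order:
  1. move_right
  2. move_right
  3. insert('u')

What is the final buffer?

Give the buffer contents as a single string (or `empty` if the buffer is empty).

Answer: dtqwnuu

Derivation:
After op 1 (move_right): buffer="dtqwn" (len 5), cursors c1@4 c2@5, authorship .....
After op 2 (move_right): buffer="dtqwn" (len 5), cursors c1@5 c2@5, authorship .....
After op 3 (insert('u')): buffer="dtqwnuu" (len 7), cursors c1@7 c2@7, authorship .....12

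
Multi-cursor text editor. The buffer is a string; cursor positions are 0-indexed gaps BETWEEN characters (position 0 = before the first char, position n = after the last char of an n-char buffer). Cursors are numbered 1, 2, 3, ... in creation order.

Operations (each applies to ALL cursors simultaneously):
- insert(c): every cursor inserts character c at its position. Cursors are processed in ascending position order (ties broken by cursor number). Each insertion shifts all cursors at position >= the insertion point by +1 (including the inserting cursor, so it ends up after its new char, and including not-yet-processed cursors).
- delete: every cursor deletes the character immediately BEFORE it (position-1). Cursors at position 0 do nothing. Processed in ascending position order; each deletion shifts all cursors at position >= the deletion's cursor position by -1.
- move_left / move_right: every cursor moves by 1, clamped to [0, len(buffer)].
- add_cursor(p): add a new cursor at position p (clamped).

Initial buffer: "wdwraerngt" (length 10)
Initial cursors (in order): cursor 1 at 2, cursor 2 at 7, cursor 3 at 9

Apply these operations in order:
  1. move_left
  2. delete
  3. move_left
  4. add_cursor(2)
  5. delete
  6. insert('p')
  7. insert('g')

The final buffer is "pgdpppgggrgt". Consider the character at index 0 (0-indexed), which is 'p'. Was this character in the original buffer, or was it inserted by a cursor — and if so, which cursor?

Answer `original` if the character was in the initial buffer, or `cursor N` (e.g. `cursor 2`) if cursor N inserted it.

After op 1 (move_left): buffer="wdwraerngt" (len 10), cursors c1@1 c2@6 c3@8, authorship ..........
After op 2 (delete): buffer="dwrargt" (len 7), cursors c1@0 c2@4 c3@5, authorship .......
After op 3 (move_left): buffer="dwrargt" (len 7), cursors c1@0 c2@3 c3@4, authorship .......
After op 4 (add_cursor(2)): buffer="dwrargt" (len 7), cursors c1@0 c4@2 c2@3 c3@4, authorship .......
After op 5 (delete): buffer="drgt" (len 4), cursors c1@0 c2@1 c3@1 c4@1, authorship ....
After op 6 (insert('p')): buffer="pdppprgt" (len 8), cursors c1@1 c2@5 c3@5 c4@5, authorship 1.234...
After op 7 (insert('g')): buffer="pgdpppgggrgt" (len 12), cursors c1@2 c2@9 c3@9 c4@9, authorship 11.234234...
Authorship (.=original, N=cursor N): 1 1 . 2 3 4 2 3 4 . . .
Index 0: author = 1

Answer: cursor 1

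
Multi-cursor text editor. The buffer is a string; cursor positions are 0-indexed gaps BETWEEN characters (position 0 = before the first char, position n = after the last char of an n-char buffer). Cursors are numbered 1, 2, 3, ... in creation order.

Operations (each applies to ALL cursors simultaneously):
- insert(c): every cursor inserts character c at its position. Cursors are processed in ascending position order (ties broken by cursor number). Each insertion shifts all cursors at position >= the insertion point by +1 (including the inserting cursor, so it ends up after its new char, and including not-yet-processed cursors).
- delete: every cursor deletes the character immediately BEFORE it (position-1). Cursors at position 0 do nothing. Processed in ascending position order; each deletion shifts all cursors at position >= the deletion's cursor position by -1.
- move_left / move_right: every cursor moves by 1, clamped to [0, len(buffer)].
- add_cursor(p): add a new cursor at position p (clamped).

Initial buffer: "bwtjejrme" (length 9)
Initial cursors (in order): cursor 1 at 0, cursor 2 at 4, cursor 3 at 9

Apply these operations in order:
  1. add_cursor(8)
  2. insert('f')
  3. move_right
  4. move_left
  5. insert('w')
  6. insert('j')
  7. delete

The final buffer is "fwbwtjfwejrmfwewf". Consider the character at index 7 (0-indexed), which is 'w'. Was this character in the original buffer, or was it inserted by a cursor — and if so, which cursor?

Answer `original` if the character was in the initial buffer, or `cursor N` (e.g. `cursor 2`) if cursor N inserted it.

After op 1 (add_cursor(8)): buffer="bwtjejrme" (len 9), cursors c1@0 c2@4 c4@8 c3@9, authorship .........
After op 2 (insert('f')): buffer="fbwtjfejrmfef" (len 13), cursors c1@1 c2@6 c4@11 c3@13, authorship 1....2....4.3
After op 3 (move_right): buffer="fbwtjfejrmfef" (len 13), cursors c1@2 c2@7 c4@12 c3@13, authorship 1....2....4.3
After op 4 (move_left): buffer="fbwtjfejrmfef" (len 13), cursors c1@1 c2@6 c4@11 c3@12, authorship 1....2....4.3
After op 5 (insert('w')): buffer="fwbwtjfwejrmfwewf" (len 17), cursors c1@2 c2@8 c4@14 c3@16, authorship 11....22....44.33
After op 6 (insert('j')): buffer="fwjbwtjfwjejrmfwjewjf" (len 21), cursors c1@3 c2@10 c4@17 c3@20, authorship 111....222....444.333
After op 7 (delete): buffer="fwbwtjfwejrmfwewf" (len 17), cursors c1@2 c2@8 c4@14 c3@16, authorship 11....22....44.33
Authorship (.=original, N=cursor N): 1 1 . . . . 2 2 . . . . 4 4 . 3 3
Index 7: author = 2

Answer: cursor 2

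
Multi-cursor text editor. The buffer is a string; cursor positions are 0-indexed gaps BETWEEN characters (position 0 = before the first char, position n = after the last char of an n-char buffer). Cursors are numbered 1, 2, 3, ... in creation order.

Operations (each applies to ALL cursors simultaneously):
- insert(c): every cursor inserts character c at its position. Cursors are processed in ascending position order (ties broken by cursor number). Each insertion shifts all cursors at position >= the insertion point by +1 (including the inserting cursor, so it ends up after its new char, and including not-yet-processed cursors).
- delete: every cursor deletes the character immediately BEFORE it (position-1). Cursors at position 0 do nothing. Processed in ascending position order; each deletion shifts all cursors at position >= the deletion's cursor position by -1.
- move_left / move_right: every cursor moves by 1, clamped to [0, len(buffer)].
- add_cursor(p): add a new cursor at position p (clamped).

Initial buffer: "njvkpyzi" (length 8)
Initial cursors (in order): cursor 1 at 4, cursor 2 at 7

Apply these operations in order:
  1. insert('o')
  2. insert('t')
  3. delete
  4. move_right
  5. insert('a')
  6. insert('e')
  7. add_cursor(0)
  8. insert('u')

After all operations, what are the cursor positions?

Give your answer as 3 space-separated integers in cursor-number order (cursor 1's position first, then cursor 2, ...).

After op 1 (insert('o')): buffer="njvkopyzoi" (len 10), cursors c1@5 c2@9, authorship ....1...2.
After op 2 (insert('t')): buffer="njvkotpyzoti" (len 12), cursors c1@6 c2@11, authorship ....11...22.
After op 3 (delete): buffer="njvkopyzoi" (len 10), cursors c1@5 c2@9, authorship ....1...2.
After op 4 (move_right): buffer="njvkopyzoi" (len 10), cursors c1@6 c2@10, authorship ....1...2.
After op 5 (insert('a')): buffer="njvkopayzoia" (len 12), cursors c1@7 c2@12, authorship ....1.1..2.2
After op 6 (insert('e')): buffer="njvkopaeyzoiae" (len 14), cursors c1@8 c2@14, authorship ....1.11..2.22
After op 7 (add_cursor(0)): buffer="njvkopaeyzoiae" (len 14), cursors c3@0 c1@8 c2@14, authorship ....1.11..2.22
After op 8 (insert('u')): buffer="unjvkopaeuyzoiaeu" (len 17), cursors c3@1 c1@10 c2@17, authorship 3....1.111..2.222

Answer: 10 17 1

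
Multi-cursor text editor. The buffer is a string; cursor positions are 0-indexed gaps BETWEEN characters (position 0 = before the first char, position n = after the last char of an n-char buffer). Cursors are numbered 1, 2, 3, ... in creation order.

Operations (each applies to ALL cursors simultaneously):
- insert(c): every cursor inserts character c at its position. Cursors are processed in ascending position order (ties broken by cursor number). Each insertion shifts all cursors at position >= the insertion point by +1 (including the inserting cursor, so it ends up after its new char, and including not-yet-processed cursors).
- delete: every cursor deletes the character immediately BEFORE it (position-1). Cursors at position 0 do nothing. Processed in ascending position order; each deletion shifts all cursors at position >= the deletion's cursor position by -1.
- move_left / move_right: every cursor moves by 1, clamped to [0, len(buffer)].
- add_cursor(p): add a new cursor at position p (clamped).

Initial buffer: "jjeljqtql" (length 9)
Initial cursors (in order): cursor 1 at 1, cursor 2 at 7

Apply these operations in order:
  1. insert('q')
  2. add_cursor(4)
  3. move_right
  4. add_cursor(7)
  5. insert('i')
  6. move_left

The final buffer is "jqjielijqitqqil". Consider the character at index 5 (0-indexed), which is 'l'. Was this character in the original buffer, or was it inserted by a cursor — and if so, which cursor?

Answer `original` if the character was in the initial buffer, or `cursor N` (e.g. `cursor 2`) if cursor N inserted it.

After op 1 (insert('q')): buffer="jqjeljqtqql" (len 11), cursors c1@2 c2@9, authorship .1......2..
After op 2 (add_cursor(4)): buffer="jqjeljqtqql" (len 11), cursors c1@2 c3@4 c2@9, authorship .1......2..
After op 3 (move_right): buffer="jqjeljqtqql" (len 11), cursors c1@3 c3@5 c2@10, authorship .1......2..
After op 4 (add_cursor(7)): buffer="jqjeljqtqql" (len 11), cursors c1@3 c3@5 c4@7 c2@10, authorship .1......2..
After op 5 (insert('i')): buffer="jqjielijqitqqil" (len 15), cursors c1@4 c3@7 c4@10 c2@14, authorship .1.1..3..4.2.2.
After op 6 (move_left): buffer="jqjielijqitqqil" (len 15), cursors c1@3 c3@6 c4@9 c2@13, authorship .1.1..3..4.2.2.
Authorship (.=original, N=cursor N): . 1 . 1 . . 3 . . 4 . 2 . 2 .
Index 5: author = original

Answer: original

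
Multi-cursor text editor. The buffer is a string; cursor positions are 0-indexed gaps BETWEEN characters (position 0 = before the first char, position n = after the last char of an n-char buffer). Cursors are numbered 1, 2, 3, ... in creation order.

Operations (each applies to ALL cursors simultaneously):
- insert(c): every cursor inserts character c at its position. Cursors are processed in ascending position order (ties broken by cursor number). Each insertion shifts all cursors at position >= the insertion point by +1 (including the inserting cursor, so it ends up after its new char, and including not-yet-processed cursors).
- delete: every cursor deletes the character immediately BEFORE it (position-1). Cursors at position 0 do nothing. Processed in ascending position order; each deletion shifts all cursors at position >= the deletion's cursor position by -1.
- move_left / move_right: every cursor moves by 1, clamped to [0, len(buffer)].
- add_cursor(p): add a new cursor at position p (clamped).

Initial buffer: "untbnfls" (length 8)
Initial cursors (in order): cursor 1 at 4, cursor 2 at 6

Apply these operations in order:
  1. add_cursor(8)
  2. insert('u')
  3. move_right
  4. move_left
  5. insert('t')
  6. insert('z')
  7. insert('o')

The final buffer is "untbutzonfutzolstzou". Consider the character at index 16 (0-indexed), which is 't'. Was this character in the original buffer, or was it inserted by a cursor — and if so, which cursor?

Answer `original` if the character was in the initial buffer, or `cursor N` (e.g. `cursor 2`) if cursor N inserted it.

After op 1 (add_cursor(8)): buffer="untbnfls" (len 8), cursors c1@4 c2@6 c3@8, authorship ........
After op 2 (insert('u')): buffer="untbunfulsu" (len 11), cursors c1@5 c2@8 c3@11, authorship ....1..2..3
After op 3 (move_right): buffer="untbunfulsu" (len 11), cursors c1@6 c2@9 c3@11, authorship ....1..2..3
After op 4 (move_left): buffer="untbunfulsu" (len 11), cursors c1@5 c2@8 c3@10, authorship ....1..2..3
After op 5 (insert('t')): buffer="untbutnfutlstu" (len 14), cursors c1@6 c2@10 c3@13, authorship ....11..22..33
After op 6 (insert('z')): buffer="untbutznfutzlstzu" (len 17), cursors c1@7 c2@12 c3@16, authorship ....111..222..333
After op 7 (insert('o')): buffer="untbutzonfutzolstzou" (len 20), cursors c1@8 c2@14 c3@19, authorship ....1111..2222..3333
Authorship (.=original, N=cursor N): . . . . 1 1 1 1 . . 2 2 2 2 . . 3 3 3 3
Index 16: author = 3

Answer: cursor 3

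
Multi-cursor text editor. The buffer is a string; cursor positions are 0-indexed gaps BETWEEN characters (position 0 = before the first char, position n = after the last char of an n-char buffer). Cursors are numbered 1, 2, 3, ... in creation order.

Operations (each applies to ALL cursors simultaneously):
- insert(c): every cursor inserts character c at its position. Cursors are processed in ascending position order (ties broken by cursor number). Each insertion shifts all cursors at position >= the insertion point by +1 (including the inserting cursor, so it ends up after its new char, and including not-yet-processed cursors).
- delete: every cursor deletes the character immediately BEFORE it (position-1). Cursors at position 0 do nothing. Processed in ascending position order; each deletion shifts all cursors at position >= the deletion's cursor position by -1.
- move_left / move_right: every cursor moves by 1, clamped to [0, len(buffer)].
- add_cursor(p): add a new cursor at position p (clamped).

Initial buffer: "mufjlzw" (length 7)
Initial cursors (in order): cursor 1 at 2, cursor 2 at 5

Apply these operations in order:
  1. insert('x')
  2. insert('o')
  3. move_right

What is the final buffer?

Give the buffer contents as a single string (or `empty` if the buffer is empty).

Answer: muxofjlxozw

Derivation:
After op 1 (insert('x')): buffer="muxfjlxzw" (len 9), cursors c1@3 c2@7, authorship ..1...2..
After op 2 (insert('o')): buffer="muxofjlxozw" (len 11), cursors c1@4 c2@9, authorship ..11...22..
After op 3 (move_right): buffer="muxofjlxozw" (len 11), cursors c1@5 c2@10, authorship ..11...22..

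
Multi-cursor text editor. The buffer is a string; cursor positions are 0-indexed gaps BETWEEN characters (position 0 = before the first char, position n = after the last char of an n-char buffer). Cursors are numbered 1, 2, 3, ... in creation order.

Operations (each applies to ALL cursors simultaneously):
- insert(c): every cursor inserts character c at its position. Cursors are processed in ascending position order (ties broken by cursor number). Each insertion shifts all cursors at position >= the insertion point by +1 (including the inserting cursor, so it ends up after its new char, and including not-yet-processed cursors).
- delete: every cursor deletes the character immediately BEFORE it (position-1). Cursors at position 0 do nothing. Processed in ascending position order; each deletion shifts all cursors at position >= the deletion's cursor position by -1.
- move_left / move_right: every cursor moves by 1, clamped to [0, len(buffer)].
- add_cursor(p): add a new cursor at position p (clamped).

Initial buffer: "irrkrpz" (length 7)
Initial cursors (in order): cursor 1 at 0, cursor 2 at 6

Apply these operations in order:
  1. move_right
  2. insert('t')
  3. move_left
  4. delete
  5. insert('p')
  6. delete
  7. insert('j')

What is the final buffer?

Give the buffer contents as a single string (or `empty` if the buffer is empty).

Answer: jtrrkrpjt

Derivation:
After op 1 (move_right): buffer="irrkrpz" (len 7), cursors c1@1 c2@7, authorship .......
After op 2 (insert('t')): buffer="itrrkrpzt" (len 9), cursors c1@2 c2@9, authorship .1......2
After op 3 (move_left): buffer="itrrkrpzt" (len 9), cursors c1@1 c2@8, authorship .1......2
After op 4 (delete): buffer="trrkrpt" (len 7), cursors c1@0 c2@6, authorship 1.....2
After op 5 (insert('p')): buffer="ptrrkrppt" (len 9), cursors c1@1 c2@8, authorship 11.....22
After op 6 (delete): buffer="trrkrpt" (len 7), cursors c1@0 c2@6, authorship 1.....2
After op 7 (insert('j')): buffer="jtrrkrpjt" (len 9), cursors c1@1 c2@8, authorship 11.....22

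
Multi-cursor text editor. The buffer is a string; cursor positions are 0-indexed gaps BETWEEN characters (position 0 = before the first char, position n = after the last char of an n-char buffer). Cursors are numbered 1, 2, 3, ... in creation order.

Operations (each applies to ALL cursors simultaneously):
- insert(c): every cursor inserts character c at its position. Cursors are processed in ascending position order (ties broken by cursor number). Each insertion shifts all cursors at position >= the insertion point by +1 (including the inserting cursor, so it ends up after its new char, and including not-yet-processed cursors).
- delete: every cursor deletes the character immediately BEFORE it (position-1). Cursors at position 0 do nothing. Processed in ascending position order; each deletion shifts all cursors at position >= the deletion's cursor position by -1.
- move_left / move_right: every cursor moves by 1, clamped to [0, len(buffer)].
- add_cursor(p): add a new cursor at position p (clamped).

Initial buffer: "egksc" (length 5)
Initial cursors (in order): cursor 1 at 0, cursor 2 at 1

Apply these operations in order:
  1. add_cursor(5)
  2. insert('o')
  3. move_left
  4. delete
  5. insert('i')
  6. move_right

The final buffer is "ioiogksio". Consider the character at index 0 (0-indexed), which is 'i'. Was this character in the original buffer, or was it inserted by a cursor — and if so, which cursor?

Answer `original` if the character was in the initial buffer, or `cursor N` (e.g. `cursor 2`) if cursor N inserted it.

Answer: cursor 1

Derivation:
After op 1 (add_cursor(5)): buffer="egksc" (len 5), cursors c1@0 c2@1 c3@5, authorship .....
After op 2 (insert('o')): buffer="oeogksco" (len 8), cursors c1@1 c2@3 c3@8, authorship 1.2....3
After op 3 (move_left): buffer="oeogksco" (len 8), cursors c1@0 c2@2 c3@7, authorship 1.2....3
After op 4 (delete): buffer="oogkso" (len 6), cursors c1@0 c2@1 c3@5, authorship 12...3
After op 5 (insert('i')): buffer="ioiogksio" (len 9), cursors c1@1 c2@3 c3@8, authorship 1122...33
After op 6 (move_right): buffer="ioiogksio" (len 9), cursors c1@2 c2@4 c3@9, authorship 1122...33
Authorship (.=original, N=cursor N): 1 1 2 2 . . . 3 3
Index 0: author = 1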